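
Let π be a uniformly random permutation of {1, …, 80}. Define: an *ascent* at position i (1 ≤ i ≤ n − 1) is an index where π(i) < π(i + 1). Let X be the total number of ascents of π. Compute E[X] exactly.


Write X = Σ X_I over i = 1, …, 79, with X_I the indicator of one ascent.
There are 79 indicators.
For each fixed i, the pair (π(i), π(i+1)) is a uniformly random ordered pair of distinct values from {1, …, 80}; by symmetry P[π(i) < π(i+1)] = 1/2.
By linearity: E[X] = 79 · (1/2) = (80 − 1) · (1/2) = 79/2 ≈ 39.5000.

E[X] = 79/2 = 39.5000.


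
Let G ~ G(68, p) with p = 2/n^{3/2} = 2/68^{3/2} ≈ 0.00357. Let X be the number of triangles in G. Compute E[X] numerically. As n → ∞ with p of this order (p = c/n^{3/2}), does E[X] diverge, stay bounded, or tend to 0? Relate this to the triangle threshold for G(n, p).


Number of potential triangles: C(68, 3) = 50116.
Each occurs with probability p³ ≈ (0.00357)³ ≈ 4.53732e-08.
By linearity: E[X] = C(68, 3)·p³ ≈ 50116 · 4.53732e-08 ≈ 0.002.
Since α = 3/2 > 1, p = c/n^{3/2} = o(1/n) is below the triangle threshold p ~ 1/n. Asymptotically E[X] ~ (c³/6)·n^{3(1−α)} = (2³/6)·n^{-1.5} → 0, so by Markov's inequality G has no triangles w.h.p.

E[X] ≈ 0.002; in regime p = Θ(1/n^{3/2}) E[X] tends to 0 (below the triangle threshold p ~ 1/n).


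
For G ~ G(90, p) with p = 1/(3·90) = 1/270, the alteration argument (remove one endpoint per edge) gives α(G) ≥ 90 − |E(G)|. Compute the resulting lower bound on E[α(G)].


E[|E(G)|] = C(90, 2)·p = 4005 · (1/270) = 89/6.
E[α(G)] ≥ n − E[|E(G)|] = 90 − 89/6 = 451/6.
Numerically: ≈ 75.167.
(This is only a lower bound; the true E[α(G)] may be larger.)

E[α(G)] ≥ 451/6 ≈ 75.167.


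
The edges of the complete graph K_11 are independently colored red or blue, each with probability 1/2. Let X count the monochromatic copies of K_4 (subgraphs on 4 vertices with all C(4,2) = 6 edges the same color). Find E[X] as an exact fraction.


Let X = Σ_S X_S over the C(11, 4) = 330 subsets S of size 4, where X_S = 1 if the K_4 on S is monochromatic.
For a fixed S, the K_4 on S has C(4, 2) = 6 edges. P[all 6 edges red] = (1/2)^6, and likewise for blue, so P[monochromatic] = 2·(1/2)^6 = 2^{1 − 6} = 1/32.
By linearity of expectation: E[X] = C(11, 4) · 2^{1 − 6} = 330 · 1/32 = 165/16.
Numerically: E[X] ≈ 10.312500.

E[X] = C(11,4)·2^(1−C(4,2)) = 165/16 ≈ 10.312500.


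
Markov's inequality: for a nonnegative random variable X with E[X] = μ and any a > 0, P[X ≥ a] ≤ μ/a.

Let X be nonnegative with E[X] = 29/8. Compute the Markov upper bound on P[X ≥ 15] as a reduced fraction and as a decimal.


μ = E[X] = 29/8, a = 15.
Markov: P[X ≥ 15] ≤ μ/a = (29/8)/15 = 29/120.
Numerically: ≈ 0.242.
(Since a = 15 > μ = 3.625, the bound 29/120 is < 1 and informative.)

P[X ≥ 15] ≤ 29/120 ≈ 0.242.


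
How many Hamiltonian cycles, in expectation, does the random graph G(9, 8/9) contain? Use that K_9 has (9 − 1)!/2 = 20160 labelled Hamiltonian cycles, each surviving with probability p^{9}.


K_9 has (9 − 1)!/2 = 20160 labelled Hamiltonian cycles.
For each such Hamiltonian cycle H, let X_H = 1 if all 9 edges of H are present in G. Then P[X_H = 1] = p^{9} = (8/9)^{9} = 134217728/387420489.
Summing the indicators: E[X] = Σ_H E[X_H] = 20160 · p^{9} = 20160 · 134217728/387420489 = 300647710720/43046721.
Numerically: E[X] ≈ 6984.2.

E[X] = 20160 · (8/9)^{9} = 300647710720/43046721 ≈ 6984.2.


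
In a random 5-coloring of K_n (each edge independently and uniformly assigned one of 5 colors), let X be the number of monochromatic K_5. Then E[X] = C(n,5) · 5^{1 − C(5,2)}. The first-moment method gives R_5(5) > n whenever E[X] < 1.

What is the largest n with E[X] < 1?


We need C(n, 5) · 5^{1 − 10} < 1, i.e. C(n, 5) < 5^{10 − 1} = 1953125.
Check values of n near the boundary:
  n = 45: C(45, 5) = 1221759; 1221759 < 1953125? YES
  n = 46: C(46, 5) = 1370754; 1370754 < 1953125? YES
  n = 47: C(47, 5) = 1533939; 1533939 < 1953125? YES
  n = 48: C(48, 5) = 1712304; 1712304 < 1953125? YES
  n = 49: C(49, 5) = 1906884; 1906884 < 1953125? YES
  n = 50: C(50, 5) = 2118760; 2118760 < 1953125? NO
  n = 51: C(51, 5) = 2349060; 2349060 < 1953125? NO
  n = 52: C(52, 5) = 2598960; 2598960 < 1953125? NO
The largest n with C(n, 5) < 1953125 is n = 49 (where E[X] = 1906884/1953125 ≈ 0.97632). Hence R_5(5) > 49, i.e. R_5(5) ≥ 50.

Largest n = 49; hence R_5(5) > 49.


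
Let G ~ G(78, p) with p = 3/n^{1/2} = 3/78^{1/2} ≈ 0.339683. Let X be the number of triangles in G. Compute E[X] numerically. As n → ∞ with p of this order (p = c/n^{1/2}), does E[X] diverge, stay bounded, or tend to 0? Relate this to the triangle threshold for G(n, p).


Number of potential triangles: C(78, 3) = 76076.
Each occurs with probability p³ ≈ (0.339683)³ ≈ 3.91942050e-02.
By linearity: E[X] = C(78, 3)·p³ ≈ 76076 · 3.91942050e-02 ≈ 2981.738342.
Since α = 1/2 < 1, p = c/n^{1/2} ≫ 1/n is above the triangle threshold p ~ 1/n. Asymptotically E[X] ~ (c³/6)·n^{3(1−α)} = (3³/6)·n^{1.5} → ∞; triangles are abundant w.h.p.

E[X] ≈ 2981.738342; in regime p = Θ(1/n^{1/2}) E[X] diverges (above the triangle threshold p ~ 1/n).


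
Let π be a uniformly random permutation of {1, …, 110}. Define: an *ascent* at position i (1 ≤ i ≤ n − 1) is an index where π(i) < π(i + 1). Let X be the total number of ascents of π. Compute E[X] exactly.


Write X = Σ X_I over i = 1, …, 109, with X_I the indicator of one ascent.
There are 109 indicators.
For each fixed i, the pair (π(i), π(i+1)) is a uniformly random ordered pair of distinct values from {1, …, 110}; by symmetry P[π(i) < π(i+1)] = 1/2.
By linearity: E[X] = 109 · (1/2) = (110 − 1) · (1/2) = 109/2 ≈ 54.5000.

E[X] = 109/2 = 54.5000.


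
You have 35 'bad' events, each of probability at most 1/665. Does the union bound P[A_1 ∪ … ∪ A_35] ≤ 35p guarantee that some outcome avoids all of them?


Union bound: P[∪_{i=1}^{35} A_i] ≤ Σ_i P[A_i] ≤ 35·p = 35·(1/665) = 1/19.
Numerically: 1/19 ≈ 0.05263.
Is 1/19 < 1? YES.
Since P[∪ A_i] ≤ 1/19 < 1, the complement has P[∩ A_i^c] ≥ 1 − 1/19 = 18/19 > 0, so some outcome avoids every A_i.

35·p = 1/19 ≈ 0.05263; existence CERTIFIED by the union bound.


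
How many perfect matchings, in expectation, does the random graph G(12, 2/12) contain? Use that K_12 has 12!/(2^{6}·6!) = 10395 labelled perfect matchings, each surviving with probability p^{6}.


K_12 has 12!/(2^{6}·6!) = 10395 labelled perfect matchings.
For each such perfect matching H, let X_H = 1 if all 6 edges of H are present in G. Then P[X_H = 1] = p^{6} = (1/6)^{6} = 1/46656.
By linearity of expectation: E[X] = Σ_H E[X_H] = 10395 · p^{6} = 10395 · 1/46656 = 385/1728.
Numerically: E[X] ≈ 0.223.

E[X] = 10395 · (1/6)^{6} = 385/1728 ≈ 0.223.


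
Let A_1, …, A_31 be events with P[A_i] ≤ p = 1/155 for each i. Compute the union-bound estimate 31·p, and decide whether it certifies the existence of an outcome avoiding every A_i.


Union bound: P[∪_{i=1}^{31} A_i] ≤ Σ_i P[A_i] ≤ 31·p = 31·(1/155) = 1/5.
Numerically: 1/5 ≈ 0.200.
Is 1/5 < 1? YES.
Since P[∪ A_i] ≤ 1/5 < 1, the complement has P[∩ A_i^c] ≥ 1 − 1/5 = 4/5 > 0, so some outcome avoids every A_i.

31·p = 1/5 ≈ 0.200; existence CERTIFIED by the union bound.


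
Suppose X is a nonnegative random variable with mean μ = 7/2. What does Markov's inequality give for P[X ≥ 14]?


μ = E[X] = 7/2, a = 14.
Markov: P[X ≥ 14] ≤ μ/a = (7/2)/14 = 1/4.
Numerically: ≈ 0.2500.
(Since a = 14 > μ = 3.5000, the bound 1/4 is < 1 and informative.)

P[X ≥ 14] ≤ 1/4 ≈ 0.2500.


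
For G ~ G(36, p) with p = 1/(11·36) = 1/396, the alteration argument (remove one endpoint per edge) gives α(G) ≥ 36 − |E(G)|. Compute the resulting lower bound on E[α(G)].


E[|E(G)|] = C(36, 2)·p = 630 · (1/396) = 35/22.
E[α(G)] ≥ n − E[|E(G)|] = 36 − 35/22 = 757/22.
Numerically: ≈ 34.4091.
(This is only a lower bound; the true E[α(G)] may be larger.)

E[α(G)] ≥ 757/22 ≈ 34.4091.


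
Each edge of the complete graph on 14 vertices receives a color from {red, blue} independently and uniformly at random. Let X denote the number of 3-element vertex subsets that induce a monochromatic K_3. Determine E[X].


Let X = Σ_S X_S over the C(14, 3) = 364 subsets S of size 3, where X_S = 1 if the K_3 on S is monochromatic.
For a fixed S, the K_3 on S has C(3, 2) = 3 edges. P[all 3 edges red] = (1/2)^3, and likewise for blue, so P[monochromatic] = 2·(1/2)^3 = 2^{1 − 3} = 1/4.
By linearity: E[X] = C(14, 3) · 2^{1 − 3} = 364 · 1/4 = 91.
Numerically: E[X] ≈ 91.000000.

E[X] = C(14,3)·2^(1−C(3,2)) = 91 ≈ 91.000000.


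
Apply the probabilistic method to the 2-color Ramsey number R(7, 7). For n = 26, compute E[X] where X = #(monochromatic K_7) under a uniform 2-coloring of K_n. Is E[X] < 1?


E[X] = C(26, 7) · 2^{1 − 21} = 657800 · 2^{−20} = 657800/1048576.
As a reduced fraction: E[X] = 82225/131072 ≈ 0.6273270.
Is E[X] < 1? YES.
Since E[X] < 1, there exists a 2-coloring of K_{26} with no monochromatic K_7; hence R(7, 7) > 26.

E[X] = 82225/131072 ≈ 0.6273270; E[X] < 1, so R(7, 7) > 26.


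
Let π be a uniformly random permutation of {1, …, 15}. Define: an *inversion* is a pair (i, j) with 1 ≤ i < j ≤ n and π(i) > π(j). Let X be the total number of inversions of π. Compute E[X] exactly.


Write X = Σ X_I over the C(15, 2) = 105 pairs i < j, with X_I the indicator of one inversion.
There are 105 indicators.
For each fixed pair i < j, the values π(i) and π(j) are two distinct elements of {1, …, 15} in uniformly random order; by symmetry P[π(i) > π(j)] = 1/2.
By linearity: E[X] = 105 · (1/2) = C(15, 2) · (1/2) = 105/2 = 105/2 ≈ 52.500.

E[X] = 105/2 = 52.500.


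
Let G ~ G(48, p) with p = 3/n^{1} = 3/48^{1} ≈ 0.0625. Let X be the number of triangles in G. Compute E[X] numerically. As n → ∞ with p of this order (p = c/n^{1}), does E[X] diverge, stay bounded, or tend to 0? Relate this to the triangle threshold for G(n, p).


Number of potential triangles: C(48, 3) = 17296.
Each occurs with probability p³ ≈ (0.0625)³ ≈ 2.441406e-04.
By linearity: E[X] = C(48, 3)·p³ ≈ 17296 · 2.441406e-04 ≈ 4.2227.
Here α = 1, so p = 3/n is exactly at the triangle threshold p ~ 1/n. Asymptotically E[X] → c³/6 = 3³/6 = 9/2 ≈ 4.5000, a bounded constant. In this regime the triangle count is asymptotically Poisson(c³/6).

E[X] ≈ 4.2227; in regime p = Θ(1/n^{1}) E[X] stays bounded (at the triangle threshold p ~ 1/n).


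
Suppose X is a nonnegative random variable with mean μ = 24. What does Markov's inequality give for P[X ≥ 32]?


μ = E[X] = 24, a = 32.
Markov: P[X ≥ 32] ≤ μ/a = (24)/32 = 3/4.
Numerically: ≈ 0.7500.
(Since a = 32 > μ = 24.0000, the bound 3/4 is < 1 and informative.)

P[X ≥ 32] ≤ 3/4 ≈ 0.7500.


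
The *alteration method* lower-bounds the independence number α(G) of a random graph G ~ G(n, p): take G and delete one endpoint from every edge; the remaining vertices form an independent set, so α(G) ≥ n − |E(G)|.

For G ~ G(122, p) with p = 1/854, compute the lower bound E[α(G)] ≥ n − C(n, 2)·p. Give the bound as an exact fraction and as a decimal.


E[|E(G)|] = C(122, 2)·p = 7381 · (1/854) = 121/14.
E[α(G)] ≥ n − E[|E(G)|] = 122 − 121/14 = 1587/14.
Numerically: ≈ 113.35714.
(This is only a lower bound; the true E[α(G)] may be larger.)

E[α(G)] ≥ 1587/14 ≈ 113.35714.


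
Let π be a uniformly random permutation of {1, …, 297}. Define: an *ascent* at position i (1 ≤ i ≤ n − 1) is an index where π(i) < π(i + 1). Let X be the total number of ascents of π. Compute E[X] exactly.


Write X = Σ X_I over i = 1, …, 296, with X_I the indicator of one ascent.
There are 296 indicators.
For each fixed i, the pair (π(i), π(i+1)) is a uniformly random ordered pair of distinct values from {1, …, 297}; by symmetry P[π(i) < π(i+1)] = 1/2.
By linearity: E[X] = 296 · (1/2) = (297 − 1) · (1/2) = 148 ≈ 148.000.

E[X] = 148 = 148.000.


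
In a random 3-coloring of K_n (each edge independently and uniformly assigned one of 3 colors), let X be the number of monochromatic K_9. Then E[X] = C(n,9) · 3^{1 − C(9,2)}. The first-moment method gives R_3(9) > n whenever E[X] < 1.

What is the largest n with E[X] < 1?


We need C(n, 9) · 3^{1 − 36} < 1, i.e. C(n, 9) < 3^{36 − 1} = 50031545098999707.
Check values of n near the boundary:
  n = 299: C(299, 9) = 46610674441390059; 46610674441390059 < 50031545098999707? YES
  n = 300: C(300, 9) = 48052241692154700; 48052241692154700 < 50031545098999707? YES
  n = 301: C(301, 9) = 49533303936090975; 49533303936090975 < 50031545098999707? YES
  n = 302: C(302, 9) = 51054804739588650; 51054804739588650 < 50031545098999707? NO
  n = 303: C(303, 9) = 52617706925494425; 52617706925494425 < 50031545098999707? NO
The largest n with C(n, 9) < 50031545098999707 is n = 301 (where E[X] = 16511101312030325/16677181699666569 ≈ 0.990). Hence R_3(9) > 301, i.e. R_3(9) ≥ 302.

Largest n = 301; hence R_3(9) > 301.


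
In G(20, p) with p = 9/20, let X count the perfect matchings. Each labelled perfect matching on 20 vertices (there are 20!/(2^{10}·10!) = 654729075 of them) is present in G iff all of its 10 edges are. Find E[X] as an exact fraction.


K_20 has 20!/(2^{10}·10!) = 654729075 labelled perfect matchings.
For each such perfect matching H, let X_H = 1 if all 10 edges of H are present in G. Then P[X_H = 1] = p^{10} = (9/20)^{10} = 3486784401/10240000000000.
By linearity: E[X] = Σ_H E[X_H] = 654729075 · p^{10} = 654729075 · 3486784401/10240000000000 = 91315965023646363/409600000000.
Numerically: E[X] ≈ 2.229e+05.

E[X] = 654729075 · (9/20)^{10} = 91315965023646363/409600000000 ≈ 2.229e+05.


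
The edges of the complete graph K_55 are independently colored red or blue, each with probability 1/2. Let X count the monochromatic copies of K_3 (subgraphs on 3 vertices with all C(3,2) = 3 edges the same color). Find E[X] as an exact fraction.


Let X = Σ_S X_S over the C(55, 3) = 26235 subsets S of size 3, where X_S = 1 if the K_3 on S is monochromatic.
For a fixed S, the K_3 on S has C(3, 2) = 3 edges. P[all 3 edges red] = (1/2)^3, and likewise for blue, so P[monochromatic] = 2·(1/2)^3 = 2^{1 − 3} = 1/4.
Summing: E[X] = C(55, 3) · 2^{1 − 3} = 26235 · 1/4 = 26235/4.
Numerically: E[X] ≈ 6558.7500.

E[X] = C(55,3)·2^(1−C(3,2)) = 26235/4 ≈ 6558.7500.


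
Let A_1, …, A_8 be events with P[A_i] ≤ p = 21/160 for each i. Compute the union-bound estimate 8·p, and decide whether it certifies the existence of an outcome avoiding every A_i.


Union bound: P[∪_{i=1}^{8} A_i] ≤ Σ_i P[A_i] ≤ 8·p = 8·(21/160) = 21/20.
Numerically: 21/20 ≈ 1.0500000.
Is 21/20 < 1? NO.
Since the bound 21/20 is ≥ 1, the union bound is uninformative here; it does NOT by itself certify existence.

8·p = 21/20 ≈ 1.0500000; existence NOT certified by the union bound.


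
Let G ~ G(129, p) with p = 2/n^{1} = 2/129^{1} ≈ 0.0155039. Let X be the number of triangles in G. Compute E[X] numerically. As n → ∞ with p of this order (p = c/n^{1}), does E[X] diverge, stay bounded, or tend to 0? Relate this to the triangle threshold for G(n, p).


Number of potential triangles: C(129, 3) = 349504.
Each occurs with probability p³ ≈ (0.0155039)³ ≈ 3.72666930e-06.
By linearity: E[X] = C(129, 3)·p³ ≈ 349504 · 3.72666930e-06 ≈ 1.302486.
Here α = 1, so p = 2/n is exactly at the triangle threshold p ~ 1/n. Asymptotically E[X] → c³/6 = 2³/6 = 4/3 ≈ 1.333333, a bounded constant. In this regime the triangle count is asymptotically Poisson(c³/6).

E[X] ≈ 1.302486; in regime p = Θ(1/n^{1}) E[X] stays bounded (at the triangle threshold p ~ 1/n).


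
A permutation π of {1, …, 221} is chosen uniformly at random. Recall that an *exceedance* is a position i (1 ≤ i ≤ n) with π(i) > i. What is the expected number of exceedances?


Write X = Σ_{i=1}^{221} X_i, where X_i = 1_{π(i) > i}.
For each fixed i, π(i) is uniform over {1, …, 221} (marginal of a uniform permutation), so P[π(i) > i] = (n − i)/n. Summing: Σ_{i=1}^{221} (n − i)/n = (0 + 1 + … + 220)/221 = 221(221 − 1)/(2·221) = (221 − 1)/2.
Hence E[X] = Σ_{i=1}^{221} (221 − i)/221 = 110 ≈ 110.0000.

E[X] = 110 = 110.0000.


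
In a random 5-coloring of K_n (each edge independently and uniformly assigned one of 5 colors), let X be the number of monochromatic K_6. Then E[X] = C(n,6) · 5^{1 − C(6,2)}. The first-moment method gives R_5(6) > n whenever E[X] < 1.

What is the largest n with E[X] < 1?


We need C(n, 6) · 5^{1 − 15} < 1, i.e. C(n, 6) < 5^{15 − 1} = 6103515625.
Check values of n near the boundary:
  n = 126: C(126, 6) = 4925156775; 4925156775 < 6103515625? YES
  n = 127: C(127, 6) = 5169379425; 5169379425 < 6103515625? YES
  n = 128: C(128, 6) = 5423611200; 5423611200 < 6103515625? YES
  n = 129: C(129, 6) = 5688177600; 5688177600 < 6103515625? YES
  n = 130: C(130, 6) = 5963412000; 5963412000 < 6103515625? YES
  n = 131: C(131, 6) = 6249655776; 6249655776 < 6103515625? NO
  n = 132: C(132, 6) = 6547258432; 6547258432 < 6103515625? NO
  n = 133: C(133, 6) = 6856577728; 6856577728 < 6103515625? NO
The largest n with C(n, 6) < 6103515625 is n = 130 (where E[X] = 47707296/48828125 ≈ 0.9770454). Hence R_5(6) > 130, i.e. R_5(6) ≥ 131.

Largest n = 130; hence R_5(6) > 130.


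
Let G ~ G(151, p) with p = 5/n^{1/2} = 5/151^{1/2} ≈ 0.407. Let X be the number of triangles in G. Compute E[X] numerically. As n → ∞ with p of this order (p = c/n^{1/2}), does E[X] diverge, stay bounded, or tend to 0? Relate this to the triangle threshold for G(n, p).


Number of potential triangles: C(151, 3) = 562475.
Each occurs with probability p³ ≈ (0.407)³ ≈ 6.73666e-02.
By linearity: E[X] = C(151, 3)·p³ ≈ 562475 · 6.73666e-02 ≈ 37892.025.
Since α = 1/2 < 1, p = c/n^{1/2} ≫ 1/n is above the triangle threshold p ~ 1/n. Asymptotically E[X] ~ (c³/6)·n^{3(1−α)} = (5³/6)·n^{1.5} → ∞; triangles are abundant w.h.p.

E[X] ≈ 37892.025; in regime p = Θ(1/n^{1/2}) E[X] diverges (above the triangle threshold p ~ 1/n).


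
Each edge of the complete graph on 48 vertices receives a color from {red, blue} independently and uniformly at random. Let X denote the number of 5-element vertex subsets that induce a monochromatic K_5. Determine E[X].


Let X = Σ_S X_S over the C(48, 5) = 1712304 subsets S of size 5, where X_S = 1 if the K_5 on S is monochromatic.
For a fixed S, the K_5 on S has C(5, 2) = 10 edges. P[all 10 edges red] = (1/2)^10, and likewise for blue, so P[monochromatic] = 2·(1/2)^10 = 2^{1 − 10} = 1/512.
By linearity of expectation: E[X] = C(48, 5) · 2^{1 − 10} = 1712304 · 1/512 = 107019/32.
Numerically: E[X] ≈ 3344.343750.

E[X] = C(48,5)·2^(1−C(5,2)) = 107019/32 ≈ 3344.343750.


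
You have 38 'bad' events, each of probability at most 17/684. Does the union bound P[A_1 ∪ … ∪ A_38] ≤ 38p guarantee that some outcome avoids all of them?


Union bound: P[∪_{i=1}^{38} A_i] ≤ Σ_i P[A_i] ≤ 38·p = 38·(17/684) = 17/18.
Numerically: 17/18 ≈ 0.94444.
Is 17/18 < 1? YES.
Since P[∪ A_i] ≤ 17/18 < 1, the complement has P[∩ A_i^c] ≥ 1 − 17/18 = 1/18 > 0, so some outcome avoids every A_i.

38·p = 17/18 ≈ 0.94444; existence CERTIFIED by the union bound.


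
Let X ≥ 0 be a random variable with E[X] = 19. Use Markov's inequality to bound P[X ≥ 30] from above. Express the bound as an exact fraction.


μ = E[X] = 19, a = 30.
Markov: P[X ≥ 30] ≤ μ/a = (19)/30 = 19/30.
Numerically: ≈ 0.633333.
(Since a = 30 > μ = 19.000000, the bound 19/30 is < 1 and informative.)

P[X ≥ 30] ≤ 19/30 ≈ 0.633333.


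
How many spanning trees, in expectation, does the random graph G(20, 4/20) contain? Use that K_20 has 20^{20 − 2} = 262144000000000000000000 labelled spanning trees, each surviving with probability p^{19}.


K_20 has 20^{20 − 2} = 262144000000000000000000 labelled spanning trees.
For each such spanning tree H, let X_H = 1 if all 19 edges of H are present in G. Then P[X_H = 1] = p^{19} = (1/5)^{19} = 1/19073486328125.
By linearity of expectation: E[X] = Σ_H E[X_H] = 262144000000000000000000 · p^{19} = 262144000000000000000000 · 1/19073486328125 = 68719476736/5.
Numerically: E[X] ≈ 1.37439e+10.

E[X] = 262144000000000000000000 · (1/5)^{19} = 68719476736/5 ≈ 1.37439e+10.


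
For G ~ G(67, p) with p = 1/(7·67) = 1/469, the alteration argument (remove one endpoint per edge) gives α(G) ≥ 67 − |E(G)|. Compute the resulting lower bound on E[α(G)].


E[|E(G)|] = C(67, 2)·p = 2211 · (1/469) = 33/7.
E[α(G)] ≥ n − E[|E(G)|] = 67 − 33/7 = 436/7.
Numerically: ≈ 62.285714.
(This is only a lower bound; the true E[α(G)] may be larger.)

E[α(G)] ≥ 436/7 ≈ 62.285714.


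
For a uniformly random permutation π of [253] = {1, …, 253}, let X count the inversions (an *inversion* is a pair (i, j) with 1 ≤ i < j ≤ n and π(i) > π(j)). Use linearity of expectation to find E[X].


Write X = Σ X_I over the C(253, 2) = 31878 pairs i < j, with X_I the indicator of one inversion.
There are 31878 indicators.
For each fixed pair i < j, the values π(i) and π(j) are two distinct elements of {1, …, 253} in uniformly random order; by symmetry P[π(i) > π(j)] = 1/2.
By linearity: E[X] = 31878 · (1/2) = C(253, 2) · (1/2) = 31878/2 = 15939 ≈ 15939.00000.

E[X] = 15939 = 15939.00000.


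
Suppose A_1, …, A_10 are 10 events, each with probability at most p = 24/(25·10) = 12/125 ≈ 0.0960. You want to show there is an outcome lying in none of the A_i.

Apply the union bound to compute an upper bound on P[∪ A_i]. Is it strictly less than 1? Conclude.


Union bound: P[∪_{i=1}^{10} A_i] ≤ Σ_i P[A_i] ≤ 10·p = 10·(12/125) = 24/25.
Numerically: 24/25 ≈ 0.9600.
Is 24/25 < 1? YES.
Since P[∪ A_i] ≤ 24/25 < 1, the complement has P[∩ A_i^c] ≥ 1 − 24/25 = 1/25 > 0, so some outcome avoids every A_i.

10·p = 24/25 ≈ 0.9600; existence CERTIFIED by the union bound.


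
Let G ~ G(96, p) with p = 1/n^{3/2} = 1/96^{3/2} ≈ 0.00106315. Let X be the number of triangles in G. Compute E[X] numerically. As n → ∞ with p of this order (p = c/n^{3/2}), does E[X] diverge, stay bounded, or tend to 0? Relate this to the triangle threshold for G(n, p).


Number of potential triangles: C(96, 3) = 142880.
Each occurs with probability p³ ≈ (0.00106315)³ ≈ 1.20165404e-09.
By linearity: E[X] = C(96, 3)·p³ ≈ 142880 · 1.20165404e-09 ≈ 0.000172.
Since α = 3/2 > 1, p = c/n^{3/2} = o(1/n) is below the triangle threshold p ~ 1/n. Asymptotically E[X] ~ (c³/6)·n^{3(1−α)} = (1³/6)·n^{-1.5} → 0, so by Markov's inequality G has no triangles w.h.p.

E[X] ≈ 0.000172; in regime p = Θ(1/n^{3/2}) E[X] tends to 0 (below the triangle threshold p ~ 1/n).


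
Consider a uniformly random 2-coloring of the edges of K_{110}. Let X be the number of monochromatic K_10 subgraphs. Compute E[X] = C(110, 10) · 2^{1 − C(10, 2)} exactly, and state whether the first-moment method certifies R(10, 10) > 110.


E[X] = C(110, 10) · 2^{1 − 45} = 46897636623981 · 2^{−44} = 46897636623981/17592186044416.
As a reduced fraction: E[X] = 46897636623981/17592186044416 ≈ 2.66582.
Is E[X] < 1? NO.
Since E[X] ≥ 1, the first-moment bound is inconclusive at n = 110; it does NOT by itself certify R(10, 10) > 110.

E[X] = 46897636623981/17592186044416 ≈ 2.66582; E[X] ≥ 1; first-moment method inconclusive here.


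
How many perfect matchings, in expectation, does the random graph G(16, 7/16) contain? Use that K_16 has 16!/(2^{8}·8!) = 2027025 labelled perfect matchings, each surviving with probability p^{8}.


K_16 has 16!/(2^{8}·8!) = 2027025 labelled perfect matchings.
For each such perfect matching H, let X_H = 1 if all 8 edges of H are present in G. Then P[X_H = 1] = p^{8} = (7/16)^{8} = 5764801/4294967296.
By linearity of expectation: E[X] = Σ_H E[X_H] = 2027025 · p^{8} = 2027025 · 5764801/4294967296 = 11685395747025/4294967296.
Numerically: E[X] ≈ 2.72e+03.

E[X] = 2027025 · (7/16)^{8} = 11685395747025/4294967296 ≈ 2.72e+03.


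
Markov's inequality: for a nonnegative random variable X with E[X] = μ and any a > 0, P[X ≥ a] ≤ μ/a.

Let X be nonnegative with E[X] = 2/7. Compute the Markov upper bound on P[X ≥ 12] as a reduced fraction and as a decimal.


μ = E[X] = 2/7, a = 12.
Markov: P[X ≥ 12] ≤ μ/a = (2/7)/12 = 1/42.
Numerically: ≈ 0.02381.
(Since a = 12 > μ = 0.28571, the bound 1/42 is < 1 and informative.)

P[X ≥ 12] ≤ 1/42 ≈ 0.02381.


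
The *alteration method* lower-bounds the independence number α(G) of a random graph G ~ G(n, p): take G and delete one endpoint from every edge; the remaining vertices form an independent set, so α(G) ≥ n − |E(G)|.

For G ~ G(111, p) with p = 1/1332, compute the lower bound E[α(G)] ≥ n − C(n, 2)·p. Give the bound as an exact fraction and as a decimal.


E[|E(G)|] = C(111, 2)·p = 6105 · (1/1332) = 55/12.
E[α(G)] ≥ n − E[|E(G)|] = 111 − 55/12 = 1277/12.
Numerically: ≈ 106.416667.
(This is only a lower bound; the true E[α(G)] may be larger.)

E[α(G)] ≥ 1277/12 ≈ 106.416667.


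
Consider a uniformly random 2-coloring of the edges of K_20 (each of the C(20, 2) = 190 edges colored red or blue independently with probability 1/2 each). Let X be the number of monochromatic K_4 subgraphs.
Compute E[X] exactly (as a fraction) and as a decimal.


Let X = Σ_S X_S over the C(20, 4) = 4845 subsets S of size 4, where X_S = 1 if the K_4 on S is monochromatic.
For a fixed S, the K_4 on S has C(4, 2) = 6 edges. P[all 6 edges red] = (1/2)^6, and likewise for blue, so P[monochromatic] = 2·(1/2)^6 = 2^{1 − 6} = 1/32.
By linearity of expectation: E[X] = C(20, 4) · 2^{1 − 6} = 4845 · 1/32 = 4845/32.
Numerically: E[X] ≈ 151.406.

E[X] = C(20,4)·2^(1−C(4,2)) = 4845/32 ≈ 151.406.


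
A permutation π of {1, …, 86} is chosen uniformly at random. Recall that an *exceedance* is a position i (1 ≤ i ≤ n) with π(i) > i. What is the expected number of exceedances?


Write X = Σ_{i=1}^{86} X_i, where X_i = 1_{π(i) > i}.
For each fixed i, π(i) is uniform over {1, …, 86} (marginal of a uniform permutation), so P[π(i) > i] = (n − i)/n. Summing: Σ_{i=1}^{86} (n − i)/n = (0 + 1 + … + 85)/86 = 86(86 − 1)/(2·86) = (86 − 1)/2.
Hence E[X] = Σ_{i=1}^{86} (86 − i)/86 = 85/2 ≈ 42.500000.

E[X] = 85/2 = 42.500000.


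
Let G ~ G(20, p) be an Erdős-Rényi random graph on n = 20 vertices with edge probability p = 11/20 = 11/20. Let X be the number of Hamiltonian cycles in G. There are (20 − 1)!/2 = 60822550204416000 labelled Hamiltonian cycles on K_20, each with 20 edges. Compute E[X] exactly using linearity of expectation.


K_20 has (20 − 1)!/2 = 60822550204416000 labelled Hamiltonian cycles.
For each such Hamiltonian cycle H, let X_H = 1 if all 20 edges of H are present in G. Then P[X_H = 1] = p^{20} = (11/20)^{20} = 672749994932560009201/104857600000000000000000000.
By linearity of expectation: E[X] = Σ_H E[X_H] = 60822550204416000 · p^{20} = 60822550204416000 · 672749994932560009201/104857600000000000000000000 = 9989836509230039246035759128621/25600000000000000000.
Numerically: E[X] ≈ 3.902e+11.

E[X] = 60822550204416000 · (11/20)^{20} = 9989836509230039246035759128621/25600000000000000000 ≈ 3.902e+11.


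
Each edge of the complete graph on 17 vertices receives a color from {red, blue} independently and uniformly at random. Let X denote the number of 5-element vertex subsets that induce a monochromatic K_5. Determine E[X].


Let X = Σ_S X_S over the C(17, 5) = 6188 subsets S of size 5, where X_S = 1 if the K_5 on S is monochromatic.
For a fixed S, the K_5 on S has C(5, 2) = 10 edges. P[all 10 edges red] = (1/2)^10, and likewise for blue, so P[monochromatic] = 2·(1/2)^10 = 2^{1 − 10} = 1/512.
By linearity: E[X] = C(17, 5) · 2^{1 − 10} = 6188 · 1/512 = 1547/128.
Numerically: E[X] ≈ 12.086.

E[X] = C(17,5)·2^(1−C(5,2)) = 1547/128 ≈ 12.086.


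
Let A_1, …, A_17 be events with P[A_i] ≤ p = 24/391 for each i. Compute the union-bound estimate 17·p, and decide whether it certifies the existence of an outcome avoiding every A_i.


Union bound: P[∪_{i=1}^{17} A_i] ≤ Σ_i P[A_i] ≤ 17·p = 17·(24/391) = 24/23.
Numerically: 24/23 ≈ 1.0435.
Is 24/23 < 1? NO.
Since the bound 24/23 is ≥ 1, the union bound is uninformative here; it does NOT by itself certify existence.

17·p = 24/23 ≈ 1.0435; existence NOT certified by the union bound.


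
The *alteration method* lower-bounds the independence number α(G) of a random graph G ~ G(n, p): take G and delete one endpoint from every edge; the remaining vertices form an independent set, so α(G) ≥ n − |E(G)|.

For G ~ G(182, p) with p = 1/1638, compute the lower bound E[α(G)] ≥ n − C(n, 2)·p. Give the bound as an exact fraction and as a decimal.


E[|E(G)|] = C(182, 2)·p = 16471 · (1/1638) = 181/18.
E[α(G)] ≥ n − E[|E(G)|] = 182 − 181/18 = 3095/18.
Numerically: ≈ 171.944.
(This is only a lower bound; the true E[α(G)] may be larger.)

E[α(G)] ≥ 3095/18 ≈ 171.944.


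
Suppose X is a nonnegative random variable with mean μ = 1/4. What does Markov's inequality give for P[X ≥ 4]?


μ = E[X] = 1/4, a = 4.
Markov: P[X ≥ 4] ≤ μ/a = (1/4)/4 = 1/16.
Numerically: ≈ 0.06250.
(Since a = 4 > μ = 0.25000, the bound 1/16 is < 1 and informative.)

P[X ≥ 4] ≤ 1/16 ≈ 0.06250.


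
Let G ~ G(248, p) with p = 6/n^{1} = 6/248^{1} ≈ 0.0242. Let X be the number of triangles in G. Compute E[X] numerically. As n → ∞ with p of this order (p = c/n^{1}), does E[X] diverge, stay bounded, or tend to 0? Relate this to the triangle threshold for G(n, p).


Number of potential triangles: C(248, 3) = 2511496.
Each occurs with probability p³ ≈ (0.0242)³ ≈ 1.41612e-05.
By linearity: E[X] = C(248, 3)·p³ ≈ 2511496 · 1.41612e-05 ≈ 35.566.
Here α = 1, so p = 6/n is exactly at the triangle threshold p ~ 1/n. Asymptotically E[X] → c³/6 = 6³/6 = 36 ≈ 36.000, a bounded constant. In this regime the triangle count is asymptotically Poisson(c³/6).

E[X] ≈ 35.566; in regime p = Θ(1/n^{1}) E[X] stays bounded (at the triangle threshold p ~ 1/n).


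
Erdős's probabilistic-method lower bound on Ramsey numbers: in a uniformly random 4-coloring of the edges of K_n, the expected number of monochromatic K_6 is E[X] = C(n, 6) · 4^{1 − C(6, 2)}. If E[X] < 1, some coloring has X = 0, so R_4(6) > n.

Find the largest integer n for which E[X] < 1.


We need C(n, 6) · 4^{1 − 15} < 1, i.e. C(n, 6) < 4^{15 − 1} = 268435456.
Check values of n near the boundary:
  n = 76: C(76, 6) = 218618940; 218618940 < 268435456? YES
  n = 77: C(77, 6) = 237093780; 237093780 < 268435456? YES
  n = 78: C(78, 6) = 256851595; 256851595 < 268435456? YES
  n = 79: C(79, 6) = 277962685; 277962685 < 268435456? NO
The largest n with C(n, 6) < 268435456 is n = 78 (where E[X] = 256851595/268435456 ≈ 0.95685). Hence R_4(6) > 78, i.e. R_4(6) ≥ 79.

Largest n = 78; hence R_4(6) > 78.


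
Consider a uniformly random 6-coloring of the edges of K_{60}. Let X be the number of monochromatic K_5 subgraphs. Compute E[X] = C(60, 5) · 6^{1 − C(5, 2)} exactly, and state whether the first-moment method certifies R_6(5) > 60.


E[X] = C(60, 5) · 6^{1 − 10} = 5461512 · 6^{−9} = 5461512/10077696.
As a reduced fraction: E[X] = 227563/419904 ≈ 0.541941.
Is E[X] < 1? YES.
Since E[X] < 1, there exists a 6-coloring of K_{60} with no monochromatic K_5; hence R_6(5) > 60.

E[X] = 227563/419904 ≈ 0.541941; E[X] < 1, so R_6(5) > 60.


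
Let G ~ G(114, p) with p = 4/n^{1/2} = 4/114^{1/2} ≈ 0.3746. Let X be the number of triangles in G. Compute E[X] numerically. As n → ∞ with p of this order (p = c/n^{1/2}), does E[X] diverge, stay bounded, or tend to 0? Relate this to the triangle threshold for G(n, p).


Number of potential triangles: C(114, 3) = 240464.
Each occurs with probability p³ ≈ (0.3746)³ ≈ 5.258026e-02.
By linearity: E[X] = C(114, 3)·p³ ≈ 240464 · 5.258026e-02 ≈ 12643.6587.
Since α = 1/2 < 1, p = c/n^{1/2} ≫ 1/n is above the triangle threshold p ~ 1/n. Asymptotically E[X] ~ (c³/6)·n^{3(1−α)} = (4³/6)·n^{1.5} → ∞; triangles are abundant w.h.p.

E[X] ≈ 12643.6587; in regime p = Θ(1/n^{1/2}) E[X] diverges (above the triangle threshold p ~ 1/n).


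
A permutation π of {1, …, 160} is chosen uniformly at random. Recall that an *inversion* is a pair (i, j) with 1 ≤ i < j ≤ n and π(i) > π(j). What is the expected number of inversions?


Write X = Σ X_I over the C(160, 2) = 12720 pairs i < j, with X_I the indicator of one inversion.
There are 12720 indicators.
For each fixed pair i < j, the values π(i) and π(j) are two distinct elements of {1, …, 160} in uniformly random order; by symmetry P[π(i) > π(j)] = 1/2.
By linearity: E[X] = 12720 · (1/2) = C(160, 2) · (1/2) = 12720/2 = 6360 ≈ 6360.0000.

E[X] = 6360 = 6360.0000.


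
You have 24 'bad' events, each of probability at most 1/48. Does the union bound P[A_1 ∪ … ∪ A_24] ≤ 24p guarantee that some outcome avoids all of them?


Union bound: P[∪_{i=1}^{24} A_i] ≤ Σ_i P[A_i] ≤ 24·p = 24·(1/48) = 1/2.
Numerically: 1/2 ≈ 0.50000.
Is 1/2 < 1? YES.
Since P[∪ A_i] ≤ 1/2 < 1, the complement has P[∩ A_i^c] ≥ 1 − 1/2 = 1/2 > 0, so some outcome avoids every A_i.

24·p = 1/2 ≈ 0.50000; existence CERTIFIED by the union bound.


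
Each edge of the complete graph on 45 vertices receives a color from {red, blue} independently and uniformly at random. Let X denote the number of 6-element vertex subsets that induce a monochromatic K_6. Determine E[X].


Let X = Σ_S X_S over the C(45, 6) = 8145060 subsets S of size 6, where X_S = 1 if the K_6 on S is monochromatic.
For a fixed S, the K_6 on S has C(6, 2) = 15 edges. P[all 15 edges red] = (1/2)^15, and likewise for blue, so P[monochromatic] = 2·(1/2)^15 = 2^{1 − 15} = 1/16384.
By linearity: E[X] = C(45, 6) · 2^{1 − 15} = 8145060 · 1/16384 = 2036265/4096.
Numerically: E[X] ≈ 497.135010.

E[X] = C(45,6)·2^(1−C(6,2)) = 2036265/4096 ≈ 497.135010.


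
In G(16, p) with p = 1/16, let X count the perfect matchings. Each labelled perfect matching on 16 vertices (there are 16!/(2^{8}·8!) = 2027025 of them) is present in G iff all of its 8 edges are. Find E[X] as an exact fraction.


K_16 has 16!/(2^{8}·8!) = 2027025 labelled perfect matchings.
For each such perfect matching H, let X_H = 1 if all 8 edges of H are present in G. Then P[X_H = 1] = p^{8} = (1/16)^{8} = 1/4294967296.
Summing the indicators: E[X] = Σ_H E[X_H] = 2027025 · p^{8} = 2027025 · 1/4294967296 = 2027025/4294967296.
Numerically: E[X] ≈ 0.00047195.

E[X] = 2027025 · (1/16)^{8} = 2027025/4294967296 ≈ 0.00047195.


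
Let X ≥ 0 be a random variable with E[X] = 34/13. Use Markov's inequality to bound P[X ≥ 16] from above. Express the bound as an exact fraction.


μ = E[X] = 34/13, a = 16.
Markov: P[X ≥ 16] ≤ μ/a = (34/13)/16 = 17/104.
Numerically: ≈ 0.16346.
(Since a = 16 > μ = 2.61538, the bound 17/104 is < 1 and informative.)

P[X ≥ 16] ≤ 17/104 ≈ 0.16346.


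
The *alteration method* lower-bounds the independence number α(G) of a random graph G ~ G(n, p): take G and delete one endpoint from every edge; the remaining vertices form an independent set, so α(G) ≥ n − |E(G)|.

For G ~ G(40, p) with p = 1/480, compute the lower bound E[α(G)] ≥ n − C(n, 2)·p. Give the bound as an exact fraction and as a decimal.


E[|E(G)|] = C(40, 2)·p = 780 · (1/480) = 13/8.
E[α(G)] ≥ n − E[|E(G)|] = 40 − 13/8 = 307/8.
Numerically: ≈ 38.3750.
(This is only a lower bound; the true E[α(G)] may be larger.)

E[α(G)] ≥ 307/8 ≈ 38.3750.


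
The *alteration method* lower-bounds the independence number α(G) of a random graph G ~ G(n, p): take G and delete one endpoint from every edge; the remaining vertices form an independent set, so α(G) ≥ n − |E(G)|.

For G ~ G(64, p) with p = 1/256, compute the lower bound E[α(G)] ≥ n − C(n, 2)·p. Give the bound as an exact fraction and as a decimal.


E[|E(G)|] = C(64, 2)·p = 2016 · (1/256) = 63/8.
E[α(G)] ≥ n − E[|E(G)|] = 64 − 63/8 = 449/8.
Numerically: ≈ 56.12500.
(This is only a lower bound; the true E[α(G)] may be larger.)

E[α(G)] ≥ 449/8 ≈ 56.12500.


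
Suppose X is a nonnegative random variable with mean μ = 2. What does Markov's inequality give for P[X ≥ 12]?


μ = E[X] = 2, a = 12.
Markov: P[X ≥ 12] ≤ μ/a = (2)/12 = 1/6.
Numerically: ≈ 0.166667.
(Since a = 12 > μ = 2.000000, the bound 1/6 is < 1 and informative.)

P[X ≥ 12] ≤ 1/6 ≈ 0.166667.


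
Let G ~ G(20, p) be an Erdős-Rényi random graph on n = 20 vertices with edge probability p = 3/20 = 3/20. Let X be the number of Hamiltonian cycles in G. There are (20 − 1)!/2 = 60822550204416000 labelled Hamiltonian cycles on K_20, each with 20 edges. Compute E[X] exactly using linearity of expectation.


K_20 has (20 − 1)!/2 = 60822550204416000 labelled Hamiltonian cycles.
For each such Hamiltonian cycle H, let X_H = 1 if all 20 edges of H are present in G. Then P[X_H = 1] = p^{20} = (3/20)^{20} = 3486784401/104857600000000000000000000.
By linearity: E[X] = Σ_H E[X_H] = 60822550204416000 · p^{20} = 60822550204416000 · 3486784401/104857600000000000000000000 = 51776152168407487821/25600000000000000000.
Numerically: E[X] ≈ 2.0225.

E[X] = 60822550204416000 · (3/20)^{20} = 51776152168407487821/25600000000000000000 ≈ 2.0225.


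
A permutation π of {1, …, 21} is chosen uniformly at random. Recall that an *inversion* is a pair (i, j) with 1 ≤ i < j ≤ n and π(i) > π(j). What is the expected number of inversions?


Write X = Σ X_I over the C(21, 2) = 210 pairs i < j, with X_I the indicator of one inversion.
There are 210 indicators.
For each fixed pair i < j, the values π(i) and π(j) are two distinct elements of {1, …, 21} in uniformly random order; by symmetry P[π(i) > π(j)] = 1/2.
By linearity: E[X] = 210 · (1/2) = C(21, 2) · (1/2) = 210/2 = 105 ≈ 105.000.

E[X] = 105 = 105.000.


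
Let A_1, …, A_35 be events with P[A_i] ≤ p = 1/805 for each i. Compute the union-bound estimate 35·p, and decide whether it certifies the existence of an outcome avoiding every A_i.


Union bound: P[∪_{i=1}^{35} A_i] ≤ Σ_i P[A_i] ≤ 35·p = 35·(1/805) = 1/23.
Numerically: 1/23 ≈ 0.043478.
Is 1/23 < 1? YES.
Since P[∪ A_i] ≤ 1/23 < 1, the complement has P[∩ A_i^c] ≥ 1 − 1/23 = 22/23 > 0, so some outcome avoids every A_i.

35·p = 1/23 ≈ 0.043478; existence CERTIFIED by the union bound.


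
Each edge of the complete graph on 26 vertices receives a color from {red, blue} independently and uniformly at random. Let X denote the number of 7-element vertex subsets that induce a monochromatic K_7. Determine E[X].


Let X = Σ_S X_S over the C(26, 7) = 657800 subsets S of size 7, where X_S = 1 if the K_7 on S is monochromatic.
For a fixed S, the K_7 on S has C(7, 2) = 21 edges. P[all 21 edges red] = (1/2)^21, and likewise for blue, so P[monochromatic] = 2·(1/2)^21 = 2^{1 − 21} = 1/1048576.
By linearity: E[X] = C(26, 7) · 2^{1 − 21} = 657800 · 1/1048576 = 82225/131072.
Numerically: E[X] ≈ 0.627.

E[X] = C(26,7)·2^(1−C(7,2)) = 82225/131072 ≈ 0.627.


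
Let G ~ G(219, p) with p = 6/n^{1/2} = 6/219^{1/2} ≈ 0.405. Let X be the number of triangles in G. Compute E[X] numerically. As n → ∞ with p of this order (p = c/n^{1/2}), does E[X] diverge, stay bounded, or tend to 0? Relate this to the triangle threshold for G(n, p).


Number of potential triangles: C(219, 3) = 1726669.
Each occurs with probability p³ ≈ (0.405)³ ≈ 6.66481e-02.
By linearity: E[X] = C(219, 3)·p³ ≈ 1726669 · 6.66481e-02 ≈ 115079.157.
Since α = 1/2 < 1, p = c/n^{1/2} ≫ 1/n is above the triangle threshold p ~ 1/n. Asymptotically E[X] ~ (c³/6)·n^{3(1−α)} = (6³/6)·n^{1.5} → ∞; triangles are abundant w.h.p.

E[X] ≈ 115079.157; in regime p = Θ(1/n^{1/2}) E[X] diverges (above the triangle threshold p ~ 1/n).
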